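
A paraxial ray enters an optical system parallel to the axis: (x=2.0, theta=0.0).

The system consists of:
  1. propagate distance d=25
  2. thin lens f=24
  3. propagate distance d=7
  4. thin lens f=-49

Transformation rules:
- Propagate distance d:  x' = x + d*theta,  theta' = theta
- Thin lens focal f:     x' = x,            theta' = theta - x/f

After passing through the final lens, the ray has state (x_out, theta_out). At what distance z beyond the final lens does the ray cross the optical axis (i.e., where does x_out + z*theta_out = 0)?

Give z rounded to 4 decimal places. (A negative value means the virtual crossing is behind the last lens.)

Initial: x=2.0000 theta=0.0000
After 1 (propagate distance d=25): x=2.0000 theta=0.0000
After 2 (thin lens f=24): x=2.0000 theta=-1/12 (≈-0.0833)
After 3 (propagate distance d=7): x=17/12 (≈1.4167) theta=-1/12 (≈-0.0833)
After 4 (thin lens f=-49): x=17/12 (≈1.4167) theta=-8/147 (≈-0.0544)
z_focus = -x_out/theta_out = -(17/12)/(-8/147) = 833/32 ≈ 26.0313
Rounded to 4 decimal places: z = 26.0313

Answer: 26.0313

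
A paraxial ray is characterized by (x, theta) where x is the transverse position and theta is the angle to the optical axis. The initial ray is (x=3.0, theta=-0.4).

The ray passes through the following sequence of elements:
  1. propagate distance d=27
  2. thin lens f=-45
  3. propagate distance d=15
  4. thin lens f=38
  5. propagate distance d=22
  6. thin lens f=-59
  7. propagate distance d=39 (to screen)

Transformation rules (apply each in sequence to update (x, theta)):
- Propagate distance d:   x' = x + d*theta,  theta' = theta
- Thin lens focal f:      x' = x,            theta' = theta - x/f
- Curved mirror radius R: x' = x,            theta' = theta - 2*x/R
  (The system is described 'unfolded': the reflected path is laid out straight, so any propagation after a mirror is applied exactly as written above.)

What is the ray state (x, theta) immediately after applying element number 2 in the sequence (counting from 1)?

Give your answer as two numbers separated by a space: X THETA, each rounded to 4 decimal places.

Initial: x=3.0000 theta=-0.4000
After 1 (propagate distance d=27): x=-7.8000 theta=-0.4000
After 2 (thin lens f=-45): x=-7.8000 theta=-43/75 (≈-0.5733)
Rounded to 4 decimal places: x = -7.8000, theta = -0.5733

Answer: -7.8000 -0.5733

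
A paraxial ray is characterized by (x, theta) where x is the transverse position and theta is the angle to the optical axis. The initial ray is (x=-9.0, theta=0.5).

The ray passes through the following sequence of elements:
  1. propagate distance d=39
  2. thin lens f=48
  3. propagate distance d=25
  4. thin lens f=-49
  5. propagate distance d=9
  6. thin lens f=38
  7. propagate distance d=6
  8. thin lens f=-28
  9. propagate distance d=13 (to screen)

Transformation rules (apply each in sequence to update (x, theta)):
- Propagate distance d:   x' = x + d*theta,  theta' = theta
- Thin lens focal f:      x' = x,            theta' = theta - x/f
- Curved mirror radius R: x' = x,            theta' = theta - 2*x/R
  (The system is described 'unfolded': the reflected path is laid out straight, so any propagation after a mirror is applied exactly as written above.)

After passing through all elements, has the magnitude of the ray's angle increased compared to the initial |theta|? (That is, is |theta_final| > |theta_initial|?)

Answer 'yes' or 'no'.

Initial: x=-9.0000 theta=0.5000
After 1 (propagate distance d=39): x=10.5000 theta=0.5000
After 2 (thin lens f=48): x=10.5000 theta=9/32 (≈0.2813)
After 3 (propagate distance d=25): x=561/32 (≈17.5313) theta=9/32 (≈0.2813)
After 4 (thin lens f=-49): x=561/32 (≈17.5313) theta=501/784 (≈0.6390)
After 5 (propagate distance d=9): x=36507/1568 (≈23.2825) theta=501/784 (≈0.6390)
After 6 (thin lens f=38): x=36507/1568 (≈23.2825) theta=1569/59584 (≈0.0263)
After 7 (propagate distance d=6): x=174585/7448 (≈23.4405) theta=1569/59584 (≈0.0263)
After 8 (thin lens f=-28): x=174585/7448 (≈23.4405) theta=360153/417088 (≈0.8635)
After 9 (propagate distance d=13 (to screen)): x=14458749/417088 (≈34.6659) theta=360153/417088 (≈0.8635)
|theta_initial|=0.5000 |theta_final|=360153/417088 (≈0.8635) -> increased

Answer: yes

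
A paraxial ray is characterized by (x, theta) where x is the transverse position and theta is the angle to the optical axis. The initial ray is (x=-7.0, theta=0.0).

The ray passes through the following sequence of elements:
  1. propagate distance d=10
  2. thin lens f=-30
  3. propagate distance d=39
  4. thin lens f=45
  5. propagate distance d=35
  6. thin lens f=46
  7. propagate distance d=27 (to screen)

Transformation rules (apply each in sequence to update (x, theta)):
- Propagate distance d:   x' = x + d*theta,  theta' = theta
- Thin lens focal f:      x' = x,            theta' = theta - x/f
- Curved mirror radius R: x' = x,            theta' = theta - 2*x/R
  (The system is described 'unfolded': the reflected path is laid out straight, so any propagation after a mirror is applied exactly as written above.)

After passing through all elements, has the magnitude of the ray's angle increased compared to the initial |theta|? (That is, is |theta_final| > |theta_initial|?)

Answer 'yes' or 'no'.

Answer: yes

Derivation:
Initial: x=-7.0000 theta=0.0000
After 1 (propagate distance d=10): x=-7.0000 theta=0.0000
After 2 (thin lens f=-30): x=-7.0000 theta=-7/30 (≈-0.2333)
After 3 (propagate distance d=39): x=-16.1000 theta=-7/30 (≈-0.2333)
After 4 (thin lens f=45): x=-16.1000 theta=28/225 (≈0.1244)
After 5 (propagate distance d=35): x=-1057/90 (≈-11.7444) theta=28/225 (≈0.1244)
After 6 (thin lens f=46): x=-1057/90 (≈-11.7444) theta=7861/20700 (≈0.3798)
After 7 (propagate distance d=27 (to screen)): x=-30863/20700 (≈-1.4910) theta=7861/20700 (≈0.3798)
|theta_initial|=0.0000 |theta_final|=7861/20700 (≈0.3798) -> increased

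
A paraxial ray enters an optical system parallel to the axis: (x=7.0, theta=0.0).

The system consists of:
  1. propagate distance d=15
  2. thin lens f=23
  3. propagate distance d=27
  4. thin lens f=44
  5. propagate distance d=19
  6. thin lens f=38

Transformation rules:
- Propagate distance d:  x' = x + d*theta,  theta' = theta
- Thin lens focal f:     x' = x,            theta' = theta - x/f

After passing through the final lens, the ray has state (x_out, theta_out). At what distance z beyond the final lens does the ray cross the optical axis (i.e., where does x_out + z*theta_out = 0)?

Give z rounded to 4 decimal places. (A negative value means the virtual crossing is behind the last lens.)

Answer: -60.9041

Derivation:
Initial: x=7.0000 theta=0.0000
After 1 (propagate distance d=15): x=7.0000 theta=0.0000
After 2 (thin lens f=23): x=7.0000 theta=-7/23 (≈-0.3043)
After 3 (propagate distance d=27): x=-28/23 (≈-1.2174) theta=-7/23 (≈-0.3043)
After 4 (thin lens f=44): x=-28/23 (≈-1.2174) theta=-70/253 (≈-0.2767)
After 5 (propagate distance d=19): x=-1638/253 (≈-6.4743) theta=-70/253 (≈-0.2767)
After 6 (thin lens f=38): x=-1638/253 (≈-6.4743) theta=-511/4807 (≈-0.1063)
z_focus = -x_out/theta_out = -(-1638/253)/(-511/4807) = -4446/73 ≈ -60.9041
Rounded to 4 decimal places: z = -60.9041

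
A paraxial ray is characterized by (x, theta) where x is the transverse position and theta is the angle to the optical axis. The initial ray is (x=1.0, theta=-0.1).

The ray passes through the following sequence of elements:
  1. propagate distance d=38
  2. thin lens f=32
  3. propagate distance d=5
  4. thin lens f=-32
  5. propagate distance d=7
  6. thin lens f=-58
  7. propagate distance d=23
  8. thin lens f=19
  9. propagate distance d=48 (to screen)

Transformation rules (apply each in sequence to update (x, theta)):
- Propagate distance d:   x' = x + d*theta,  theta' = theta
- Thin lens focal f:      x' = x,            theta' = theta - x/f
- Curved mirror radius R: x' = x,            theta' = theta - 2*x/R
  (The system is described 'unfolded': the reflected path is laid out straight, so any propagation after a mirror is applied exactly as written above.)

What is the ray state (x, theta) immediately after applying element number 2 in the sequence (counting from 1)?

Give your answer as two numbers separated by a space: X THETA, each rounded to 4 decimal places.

Answer: -2.8000 -0.0125

Derivation:
Initial: x=1.0000 theta=-0.1000
After 1 (propagate distance d=38): x=-2.8000 theta=-0.1000
After 2 (thin lens f=32): x=-2.8000 theta=-0.0125
Rounded to 4 decimal places: x = -2.8000, theta = -0.0125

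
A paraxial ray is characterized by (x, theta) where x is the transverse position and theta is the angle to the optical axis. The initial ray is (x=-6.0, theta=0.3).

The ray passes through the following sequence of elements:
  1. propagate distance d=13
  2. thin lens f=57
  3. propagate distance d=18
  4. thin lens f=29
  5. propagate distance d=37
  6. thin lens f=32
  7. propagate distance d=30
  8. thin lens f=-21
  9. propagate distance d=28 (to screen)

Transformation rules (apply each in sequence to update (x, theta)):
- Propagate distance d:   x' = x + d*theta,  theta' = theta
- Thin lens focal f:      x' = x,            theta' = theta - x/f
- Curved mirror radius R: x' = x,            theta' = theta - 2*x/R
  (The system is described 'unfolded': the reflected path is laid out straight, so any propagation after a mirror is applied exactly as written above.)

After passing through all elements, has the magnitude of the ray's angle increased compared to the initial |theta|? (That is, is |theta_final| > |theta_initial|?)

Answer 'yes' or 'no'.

Answer: no

Derivation:
Initial: x=-6.0000 theta=0.3000
After 1 (propagate distance d=13): x=-2.1000 theta=0.3000
After 2 (thin lens f=57): x=-2.1000 theta=32/95 (≈0.3368)
After 3 (propagate distance d=18): x=753/190 (≈3.9632) theta=32/95 (≈0.3368)
After 4 (thin lens f=29): x=753/190 (≈3.9632) theta=1103/5510 (≈0.2002)
After 5 (propagate distance d=37): x=31324/2755 (≈11.3699) theta=1103/5510 (≈0.2002)
After 6 (thin lens f=32): x=31324/2755 (≈11.3699) theta=-3419/22040 (≈-0.1551)
After 7 (propagate distance d=30): x=74011/11020 (≈6.7161) theta=-3419/22040 (≈-0.1551)
After 8 (thin lens f=-21): x=74011/11020 (≈6.7161) theta=10889/66120 (≈0.1647)
After 9 (propagate distance d=28 (to screen)): x=374479/33060 (≈11.3273) theta=10889/66120 (≈0.1647)
|theta_initial|=0.3000 |theta_final|=10889/66120 (≈0.1647) -> not increased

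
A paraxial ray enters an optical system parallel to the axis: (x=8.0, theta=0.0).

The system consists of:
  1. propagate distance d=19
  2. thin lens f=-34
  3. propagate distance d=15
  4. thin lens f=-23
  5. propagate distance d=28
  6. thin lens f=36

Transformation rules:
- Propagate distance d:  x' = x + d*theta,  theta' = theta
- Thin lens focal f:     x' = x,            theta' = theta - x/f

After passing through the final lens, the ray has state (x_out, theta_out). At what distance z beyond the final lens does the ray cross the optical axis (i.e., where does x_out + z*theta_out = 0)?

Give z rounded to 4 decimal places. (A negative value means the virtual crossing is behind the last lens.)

Answer: 205.3503

Derivation:
Initial: x=8.0000 theta=0.0000
After 1 (propagate distance d=19): x=8.0000 theta=0.0000
After 2 (thin lens f=-34): x=8.0000 theta=4/17 (≈0.2353)
After 3 (propagate distance d=15): x=196/17 (≈11.5294) theta=4/17 (≈0.2353)
After 4 (thin lens f=-23): x=196/17 (≈11.5294) theta=288/391 (≈0.7366)
After 5 (propagate distance d=28): x=12572/391 (≈32.1535) theta=288/391 (≈0.7366)
After 6 (thin lens f=36): x=12572/391 (≈32.1535) theta=-551/3519 (≈-0.1566)
z_focus = -x_out/theta_out = -(12572/391)/(-551/3519) = 113148/551 ≈ 205.3503
Rounded to 4 decimal places: z = 205.3503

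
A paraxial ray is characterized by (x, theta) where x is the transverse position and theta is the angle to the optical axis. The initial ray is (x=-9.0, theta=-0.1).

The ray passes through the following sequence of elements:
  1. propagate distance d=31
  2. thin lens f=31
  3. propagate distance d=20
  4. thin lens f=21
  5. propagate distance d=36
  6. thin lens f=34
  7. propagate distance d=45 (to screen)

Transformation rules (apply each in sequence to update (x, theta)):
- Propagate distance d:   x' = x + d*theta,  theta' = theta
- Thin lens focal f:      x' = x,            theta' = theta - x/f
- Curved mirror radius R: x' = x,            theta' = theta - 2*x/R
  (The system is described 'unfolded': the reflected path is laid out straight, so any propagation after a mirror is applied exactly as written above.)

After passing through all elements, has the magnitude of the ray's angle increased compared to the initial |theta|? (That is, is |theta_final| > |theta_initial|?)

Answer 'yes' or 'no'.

Answer: yes

Derivation:
Initial: x=-9.0000 theta=-0.1000
After 1 (propagate distance d=31): x=-12.1000 theta=-0.1000
After 2 (thin lens f=31): x=-12.1000 theta=9/31 (≈0.2903)
After 3 (propagate distance d=20): x=-1951/310 (≈-6.2935) theta=9/31 (≈0.2903)
After 4 (thin lens f=21): x=-1951/310 (≈-6.2935) theta=3841/6510 (≈0.5900)
After 5 (propagate distance d=36): x=6487/434 (≈14.9470) theta=3841/6510 (≈0.5900)
After 6 (thin lens f=34): x=6487/434 (≈14.9470) theta=33289/221340 (≈0.1504)
After 7 (propagate distance d=45 (to screen)): x=45775/2108 (≈21.7149) theta=33289/221340 (≈0.1504)
|theta_initial|=0.1000 |theta_final|=33289/221340 (≈0.1504) -> increased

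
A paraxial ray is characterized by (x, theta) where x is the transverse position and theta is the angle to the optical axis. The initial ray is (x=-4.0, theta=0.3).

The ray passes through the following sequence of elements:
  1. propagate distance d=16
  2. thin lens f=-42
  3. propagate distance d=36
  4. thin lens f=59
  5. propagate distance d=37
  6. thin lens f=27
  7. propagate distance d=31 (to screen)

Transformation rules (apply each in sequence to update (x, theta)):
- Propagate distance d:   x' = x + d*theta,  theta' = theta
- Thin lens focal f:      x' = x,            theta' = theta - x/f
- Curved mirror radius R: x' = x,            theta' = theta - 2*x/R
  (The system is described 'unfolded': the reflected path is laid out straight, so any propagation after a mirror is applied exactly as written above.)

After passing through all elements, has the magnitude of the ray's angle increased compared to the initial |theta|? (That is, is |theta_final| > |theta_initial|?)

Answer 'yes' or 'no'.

Answer: yes

Derivation:
Initial: x=-4.0000 theta=0.3000
After 1 (propagate distance d=16): x=0.8000 theta=0.3000
After 2 (thin lens f=-42): x=0.8000 theta=67/210 (≈0.3190)
After 3 (propagate distance d=36): x=86/7 (≈12.2857) theta=67/210 (≈0.3190)
After 4 (thin lens f=59): x=86/7 (≈12.2857) theta=1373/12390 (≈0.1108)
After 5 (propagate distance d=37): x=29003/1770 (≈16.3859) theta=1373/12390 (≈0.1108)
After 6 (thin lens f=27): x=29003/1770 (≈16.3859) theta=-16595/33453 (≈-0.4961)
After 7 (propagate distance d=31 (to screen)): x=337117/334530 (≈1.0077) theta=-16595/33453 (≈-0.4961)
|theta_initial|=0.3000 |theta_final|=16595/33453 (≈0.4961) -> increased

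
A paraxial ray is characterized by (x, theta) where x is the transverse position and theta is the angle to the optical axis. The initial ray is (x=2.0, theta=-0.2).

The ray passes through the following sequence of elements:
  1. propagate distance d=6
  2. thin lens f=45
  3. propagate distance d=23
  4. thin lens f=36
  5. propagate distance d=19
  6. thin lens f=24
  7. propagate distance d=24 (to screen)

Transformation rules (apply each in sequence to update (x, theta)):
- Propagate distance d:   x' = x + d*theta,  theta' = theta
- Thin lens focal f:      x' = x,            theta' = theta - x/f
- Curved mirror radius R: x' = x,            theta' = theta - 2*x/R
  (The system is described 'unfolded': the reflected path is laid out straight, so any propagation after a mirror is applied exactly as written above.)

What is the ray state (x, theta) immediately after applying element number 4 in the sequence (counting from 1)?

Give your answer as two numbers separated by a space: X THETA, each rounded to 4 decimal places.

Initial: x=2.0000 theta=-0.2000
After 1 (propagate distance d=6): x=0.8000 theta=-0.2000
After 2 (thin lens f=45): x=0.8000 theta=-49/225 (≈-0.2178)
After 3 (propagate distance d=23): x=-947/225 (≈-4.2089) theta=-49/225 (≈-0.2178)
After 4 (thin lens f=36): x=-947/225 (≈-4.2089) theta=-817/8100 (≈-0.1009)
Rounded to 4 decimal places: x = -4.2089, theta = -0.1009

Answer: -4.2089 -0.1009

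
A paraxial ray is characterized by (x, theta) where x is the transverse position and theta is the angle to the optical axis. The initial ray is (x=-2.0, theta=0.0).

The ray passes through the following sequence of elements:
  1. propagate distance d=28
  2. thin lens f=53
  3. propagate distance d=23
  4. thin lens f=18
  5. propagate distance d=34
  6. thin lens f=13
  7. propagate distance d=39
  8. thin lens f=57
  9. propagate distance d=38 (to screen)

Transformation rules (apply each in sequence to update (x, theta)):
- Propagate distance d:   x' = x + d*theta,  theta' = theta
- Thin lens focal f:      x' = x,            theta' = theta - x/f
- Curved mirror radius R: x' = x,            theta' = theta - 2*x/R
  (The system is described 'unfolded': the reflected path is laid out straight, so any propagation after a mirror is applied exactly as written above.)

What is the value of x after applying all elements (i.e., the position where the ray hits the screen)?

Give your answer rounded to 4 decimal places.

Initial: x=-2.0000 theta=0.0000
After 1 (propagate distance d=28): x=-2.0000 theta=0.0000
After 2 (thin lens f=53): x=-2.0000 theta=2/53 (≈0.0377)
After 3 (propagate distance d=23): x=-60/53 (≈-1.1321) theta=2/53 (≈0.0377)
After 4 (thin lens f=18): x=-60/53 (≈-1.1321) theta=16/159 (≈0.1006)
After 5 (propagate distance d=34): x=364/159 (≈2.2893) theta=16/159 (≈0.1006)
After 6 (thin lens f=13): x=364/159 (≈2.2893) theta=-4/53 (≈-0.0755)
After 7 (propagate distance d=39): x=-104/159 (≈-0.6541) theta=-4/53 (≈-0.0755)
After 8 (thin lens f=57): x=-104/159 (≈-0.6541) theta=-580/9063 (≈-0.0640)
After 9 (propagate distance d=38 (to screen)): x=-1472/477 (≈-3.0860) theta=-580/9063 (≈-0.0640)
Rounded to 4 decimal places: x = -3.0860

Answer: -3.0860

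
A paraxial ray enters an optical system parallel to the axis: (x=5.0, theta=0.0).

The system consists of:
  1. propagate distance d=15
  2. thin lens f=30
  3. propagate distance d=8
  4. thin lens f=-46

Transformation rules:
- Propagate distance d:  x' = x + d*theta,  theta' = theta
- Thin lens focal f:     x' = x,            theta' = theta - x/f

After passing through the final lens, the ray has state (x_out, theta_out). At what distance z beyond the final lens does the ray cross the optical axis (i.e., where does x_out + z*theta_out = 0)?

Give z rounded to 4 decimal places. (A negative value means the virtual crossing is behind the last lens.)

Initial: x=5.0000 theta=0.0000
After 1 (propagate distance d=15): x=5.0000 theta=0.0000
After 2 (thin lens f=30): x=5.0000 theta=-1/6 (≈-0.1667)
After 3 (propagate distance d=8): x=11/3 (≈3.6667) theta=-1/6 (≈-0.1667)
After 4 (thin lens f=-46): x=11/3 (≈3.6667) theta=-2/23 (≈-0.0870)
z_focus = -x_out/theta_out = -(11/3)/(-2/23) = 253/6 ≈ 42.1667
Rounded to 4 decimal places: z = 42.1667

Answer: 42.1667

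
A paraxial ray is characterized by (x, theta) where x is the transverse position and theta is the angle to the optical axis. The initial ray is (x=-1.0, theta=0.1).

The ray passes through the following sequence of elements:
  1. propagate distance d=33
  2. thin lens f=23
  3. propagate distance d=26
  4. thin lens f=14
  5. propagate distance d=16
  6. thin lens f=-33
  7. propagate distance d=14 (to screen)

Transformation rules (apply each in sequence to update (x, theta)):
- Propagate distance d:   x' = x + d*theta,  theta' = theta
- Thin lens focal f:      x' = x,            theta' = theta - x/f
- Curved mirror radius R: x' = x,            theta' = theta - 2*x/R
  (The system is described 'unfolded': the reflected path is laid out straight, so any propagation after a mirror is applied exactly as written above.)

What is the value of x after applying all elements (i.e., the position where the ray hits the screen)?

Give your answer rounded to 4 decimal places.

Initial: x=-1.0000 theta=0.1000
After 1 (propagate distance d=33): x=2.3000 theta=0.1000
After 2 (thin lens f=23): x=2.3000 theta=0.0000
After 3 (propagate distance d=26): x=2.3000 theta=0.0000
After 4 (thin lens f=14): x=2.3000 theta=-23/140 (≈-0.1643)
After 5 (propagate distance d=16): x=-23/70 (≈-0.3286) theta=-23/140 (≈-0.1643)
After 6 (thin lens f=-33): x=-23/70 (≈-0.3286) theta=-23/132 (≈-0.1742)
After 7 (propagate distance d=14 (to screen)): x=-3197/1155 (≈-2.7680) theta=-23/132 (≈-0.1742)
Rounded to 4 decimal places: x = -2.7680

Answer: -2.7680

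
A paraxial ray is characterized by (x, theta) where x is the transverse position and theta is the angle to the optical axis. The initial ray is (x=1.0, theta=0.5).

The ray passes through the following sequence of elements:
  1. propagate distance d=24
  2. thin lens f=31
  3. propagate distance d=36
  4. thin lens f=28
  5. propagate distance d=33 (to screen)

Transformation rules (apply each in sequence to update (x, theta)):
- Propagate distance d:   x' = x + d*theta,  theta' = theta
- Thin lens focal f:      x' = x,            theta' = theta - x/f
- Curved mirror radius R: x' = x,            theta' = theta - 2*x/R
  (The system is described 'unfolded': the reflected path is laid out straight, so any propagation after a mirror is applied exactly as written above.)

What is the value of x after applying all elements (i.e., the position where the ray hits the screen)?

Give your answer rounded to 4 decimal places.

Initial: x=1.0000 theta=0.5000
After 1 (propagate distance d=24): x=13.0000 theta=0.5000
After 2 (thin lens f=31): x=13.0000 theta=5/62 (≈0.0806)
After 3 (propagate distance d=36): x=493/31 (≈15.9032) theta=5/62 (≈0.0806)
After 4 (thin lens f=28): x=493/31 (≈15.9032) theta=-423/868 (≈-0.4873)
After 5 (propagate distance d=33 (to screen)): x=-5/28 (≈-0.1786) theta=-423/868 (≈-0.4873)
Rounded to 4 decimal places: x = -0.1786

Answer: -0.1786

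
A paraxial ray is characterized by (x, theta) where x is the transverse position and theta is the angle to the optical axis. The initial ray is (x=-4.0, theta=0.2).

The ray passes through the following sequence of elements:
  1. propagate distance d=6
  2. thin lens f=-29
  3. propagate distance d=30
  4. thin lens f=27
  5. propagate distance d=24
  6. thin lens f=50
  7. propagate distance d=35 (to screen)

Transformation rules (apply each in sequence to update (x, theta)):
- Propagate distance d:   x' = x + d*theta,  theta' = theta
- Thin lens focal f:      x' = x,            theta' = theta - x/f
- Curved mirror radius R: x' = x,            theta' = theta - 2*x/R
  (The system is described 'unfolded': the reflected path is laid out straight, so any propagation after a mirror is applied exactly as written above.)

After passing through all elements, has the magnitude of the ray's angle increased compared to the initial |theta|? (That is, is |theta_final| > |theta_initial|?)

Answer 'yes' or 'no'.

Initial: x=-4.0000 theta=0.2000
After 1 (propagate distance d=6): x=-2.8000 theta=0.2000
After 2 (thin lens f=-29): x=-2.8000 theta=3/29 (≈0.1034)
After 3 (propagate distance d=30): x=44/145 (≈0.3034) theta=3/29 (≈0.1034)
After 4 (thin lens f=27): x=44/145 (≈0.3034) theta=361/3915 (≈0.0922)
After 5 (propagate distance d=24): x=3284/1305 (≈2.5165) theta=361/3915 (≈0.0922)
After 6 (thin lens f=50): x=3284/1305 (≈2.5165) theta=4099/97875 (≈0.0419)
After 7 (propagate distance d=35 (to screen)): x=77953/19575 (≈3.9823) theta=4099/97875 (≈0.0419)
|theta_initial|=0.2000 |theta_final|=4099/97875 (≈0.0419) -> not increased

Answer: no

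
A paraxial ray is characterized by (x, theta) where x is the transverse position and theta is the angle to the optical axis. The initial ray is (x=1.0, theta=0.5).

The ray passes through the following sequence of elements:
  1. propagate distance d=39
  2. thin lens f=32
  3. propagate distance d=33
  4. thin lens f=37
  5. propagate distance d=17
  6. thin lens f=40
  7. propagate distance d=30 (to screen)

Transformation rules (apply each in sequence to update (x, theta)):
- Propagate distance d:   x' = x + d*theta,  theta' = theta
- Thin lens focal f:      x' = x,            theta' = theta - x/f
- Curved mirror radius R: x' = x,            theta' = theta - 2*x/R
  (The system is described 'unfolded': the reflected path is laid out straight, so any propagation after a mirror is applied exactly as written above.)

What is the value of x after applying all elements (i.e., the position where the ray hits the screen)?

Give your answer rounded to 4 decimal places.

Initial: x=1.0000 theta=0.5000
After 1 (propagate distance d=39): x=20.5000 theta=0.5000
After 2 (thin lens f=32): x=20.5000 theta=-9/64 (≈-0.1406)
After 3 (propagate distance d=33): x=1015/64 (≈15.8594) theta=-9/64 (≈-0.1406)
After 4 (thin lens f=37): x=1015/64 (≈15.8594) theta=-337/592 (≈-0.5693)
After 5 (propagate distance d=17): x=14639/2368 (≈6.1820) theta=-337/592 (≈-0.5693)
After 6 (thin lens f=40): x=14639/2368 (≈6.1820) theta=-68559/94720 (≈-0.7238)
After 7 (propagate distance d=30 (to screen)): x=-147121/9472 (≈-15.5322) theta=-68559/94720 (≈-0.7238)
Rounded to 4 decimal places: x = -15.5322

Answer: -15.5322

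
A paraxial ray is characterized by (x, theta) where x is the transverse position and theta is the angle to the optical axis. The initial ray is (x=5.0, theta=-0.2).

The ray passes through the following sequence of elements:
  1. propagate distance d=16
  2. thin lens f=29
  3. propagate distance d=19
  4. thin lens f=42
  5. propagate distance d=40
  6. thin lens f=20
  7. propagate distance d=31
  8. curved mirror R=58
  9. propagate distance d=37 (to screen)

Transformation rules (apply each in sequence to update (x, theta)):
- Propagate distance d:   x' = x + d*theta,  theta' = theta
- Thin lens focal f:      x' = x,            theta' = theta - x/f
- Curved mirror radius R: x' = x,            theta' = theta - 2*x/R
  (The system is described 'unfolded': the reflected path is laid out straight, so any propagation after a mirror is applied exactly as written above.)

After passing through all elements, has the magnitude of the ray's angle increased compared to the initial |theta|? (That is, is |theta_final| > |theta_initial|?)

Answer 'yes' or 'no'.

Answer: yes

Derivation:
Initial: x=5.0000 theta=-0.2000
After 1 (propagate distance d=16): x=1.8000 theta=-0.2000
After 2 (thin lens f=29): x=1.8000 theta=-38/145 (≈-0.2621)
After 3 (propagate distance d=19): x=-461/145 (≈-3.1793) theta=-38/145 (≈-0.2621)
After 4 (thin lens f=42): x=-461/145 (≈-3.1793) theta=-227/1218 (≈-0.1864)
After 5 (propagate distance d=40): x=-32381/3045 (≈-10.6342) theta=-227/1218 (≈-0.1864)
After 6 (thin lens f=20): x=-32381/3045 (≈-10.6342) theta=21031/60900 (≈0.3453)
After 7 (propagate distance d=31): x=1447/20300 (≈0.0713) theta=21031/60900 (≈0.3453)
After 8 (curved mirror R=58): x=1447/20300 (≈0.0713) theta=302779/883050 (≈0.3429)
After 9 (propagate distance d=37 (to screen)): x=4506307/353220 (≈12.7578) theta=302779/883050 (≈0.3429)
|theta_initial|=0.2000 |theta_final|=302779/883050 (≈0.3429) -> increased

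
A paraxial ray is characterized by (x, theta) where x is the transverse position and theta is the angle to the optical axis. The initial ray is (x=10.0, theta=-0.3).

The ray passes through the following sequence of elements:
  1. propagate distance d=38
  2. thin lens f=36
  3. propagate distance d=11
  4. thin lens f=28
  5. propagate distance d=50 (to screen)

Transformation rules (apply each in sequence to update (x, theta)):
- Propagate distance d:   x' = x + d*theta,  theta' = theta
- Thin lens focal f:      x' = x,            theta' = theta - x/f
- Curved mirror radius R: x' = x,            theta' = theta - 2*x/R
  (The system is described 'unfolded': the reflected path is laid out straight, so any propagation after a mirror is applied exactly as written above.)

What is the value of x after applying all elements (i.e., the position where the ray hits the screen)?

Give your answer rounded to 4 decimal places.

Initial: x=10.0000 theta=-0.3000
After 1 (propagate distance d=38): x=-1.4000 theta=-0.3000
After 2 (thin lens f=36): x=-1.4000 theta=-47/180 (≈-0.2611)
After 3 (propagate distance d=11): x=-769/180 (≈-4.2722) theta=-47/180 (≈-0.2611)
After 4 (thin lens f=28): x=-769/180 (≈-4.2722) theta=-547/5040 (≈-0.1085)
After 5 (propagate distance d=50 (to screen)): x=-8147/840 (≈-9.6988) theta=-547/5040 (≈-0.1085)
Rounded to 4 decimal places: x = -9.6988

Answer: -9.6988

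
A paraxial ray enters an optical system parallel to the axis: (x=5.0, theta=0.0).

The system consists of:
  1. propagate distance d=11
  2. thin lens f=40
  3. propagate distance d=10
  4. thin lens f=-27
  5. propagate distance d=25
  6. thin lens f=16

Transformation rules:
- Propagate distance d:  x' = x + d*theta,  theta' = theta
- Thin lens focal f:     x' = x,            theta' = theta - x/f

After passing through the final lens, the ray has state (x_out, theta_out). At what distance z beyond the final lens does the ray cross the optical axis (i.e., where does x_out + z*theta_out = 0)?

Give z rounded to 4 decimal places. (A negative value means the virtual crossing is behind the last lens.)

Initial: x=5.0000 theta=0.0000
After 1 (propagate distance d=11): x=5.0000 theta=0.0000
After 2 (thin lens f=40): x=5.0000 theta=-0.1250
After 3 (propagate distance d=10): x=3.7500 theta=-0.1250
After 4 (thin lens f=-27): x=3.7500 theta=1/72 (≈0.0139)
After 5 (propagate distance d=25): x=295/72 (≈4.0972) theta=1/72 (≈0.0139)
After 6 (thin lens f=16): x=295/72 (≈4.0972) theta=-31/128 (≈-0.2422)
z_focus = -x_out/theta_out = -(295/72)/(-31/128) = 4720/279 ≈ 16.9176
Rounded to 4 decimal places: z = 16.9176

Answer: 16.9176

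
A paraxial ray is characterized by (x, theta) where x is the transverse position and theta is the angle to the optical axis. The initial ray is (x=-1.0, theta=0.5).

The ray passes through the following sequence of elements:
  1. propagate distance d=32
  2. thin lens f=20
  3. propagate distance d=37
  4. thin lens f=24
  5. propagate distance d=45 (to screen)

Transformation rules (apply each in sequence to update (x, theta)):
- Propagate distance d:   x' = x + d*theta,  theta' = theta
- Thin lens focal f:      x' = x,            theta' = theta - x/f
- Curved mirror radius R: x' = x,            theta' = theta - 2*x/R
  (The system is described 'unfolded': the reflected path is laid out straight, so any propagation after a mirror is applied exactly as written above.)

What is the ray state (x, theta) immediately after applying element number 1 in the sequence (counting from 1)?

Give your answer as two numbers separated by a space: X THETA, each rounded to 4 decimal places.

Answer: 15.0000 0.5000

Derivation:
Initial: x=-1.0000 theta=0.5000
After 1 (propagate distance d=32): x=15.0000 theta=0.5000
Rounded to 4 decimal places: x = 15.0000, theta = 0.5000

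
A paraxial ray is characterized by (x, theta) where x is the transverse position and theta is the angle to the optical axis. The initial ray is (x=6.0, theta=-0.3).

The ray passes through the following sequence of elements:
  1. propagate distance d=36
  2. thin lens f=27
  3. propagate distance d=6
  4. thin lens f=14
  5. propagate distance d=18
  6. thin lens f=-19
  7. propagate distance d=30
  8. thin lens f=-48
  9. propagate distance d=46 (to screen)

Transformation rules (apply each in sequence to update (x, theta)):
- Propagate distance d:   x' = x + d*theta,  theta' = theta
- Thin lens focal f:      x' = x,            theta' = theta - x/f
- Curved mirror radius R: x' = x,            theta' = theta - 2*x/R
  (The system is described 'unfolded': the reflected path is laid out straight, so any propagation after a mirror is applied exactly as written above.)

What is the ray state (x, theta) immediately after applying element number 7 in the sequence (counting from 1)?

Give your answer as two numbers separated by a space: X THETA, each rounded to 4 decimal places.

Initial: x=6.0000 theta=-0.3000
After 1 (propagate distance d=36): x=-4.8000 theta=-0.3000
After 2 (thin lens f=27): x=-4.8000 theta=-11/90 (≈-0.1222)
After 3 (propagate distance d=6): x=-83/15 (≈-5.5333) theta=-11/90 (≈-0.1222)
After 4 (thin lens f=14): x=-83/15 (≈-5.5333) theta=86/315 (≈0.2730)
After 5 (propagate distance d=18): x=-13/21 (≈-0.6190) theta=86/315 (≈0.2730)
After 6 (thin lens f=-19): x=-13/21 (≈-0.6190) theta=1439/5985 (≈0.2404)
After 7 (propagate distance d=30): x=877/133 (≈6.5940) theta=1439/5985 (≈0.2404)
Rounded to 4 decimal places: x = 6.5940, theta = 0.2404

Answer: 6.5940 0.2404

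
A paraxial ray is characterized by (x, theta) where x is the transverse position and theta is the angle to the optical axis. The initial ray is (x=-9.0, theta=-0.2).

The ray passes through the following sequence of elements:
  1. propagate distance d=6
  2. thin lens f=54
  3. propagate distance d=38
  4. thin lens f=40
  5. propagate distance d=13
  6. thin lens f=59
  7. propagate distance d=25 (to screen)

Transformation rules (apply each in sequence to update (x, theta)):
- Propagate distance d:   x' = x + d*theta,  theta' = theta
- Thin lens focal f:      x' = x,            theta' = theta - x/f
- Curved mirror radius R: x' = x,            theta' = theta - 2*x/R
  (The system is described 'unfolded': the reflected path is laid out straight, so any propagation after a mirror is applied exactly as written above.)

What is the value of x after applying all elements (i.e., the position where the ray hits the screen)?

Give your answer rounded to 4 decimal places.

Initial: x=-9.0000 theta=-0.2000
After 1 (propagate distance d=6): x=-10.2000 theta=-0.2000
After 2 (thin lens f=54): x=-10.2000 theta=-1/90 (≈-0.0111)
After 3 (propagate distance d=38): x=-478/45 (≈-10.6222) theta=-1/90 (≈-0.0111)
After 4 (thin lens f=40): x=-478/45 (≈-10.6222) theta=229/900 (≈0.2544)
After 5 (propagate distance d=13): x=-6583/900 (≈-7.3144) theta=229/900 (≈0.2544)
After 6 (thin lens f=59): x=-6583/900 (≈-7.3144) theta=3349/8850 (≈0.3784)
After 7 (propagate distance d=25 (to screen)): x=113953/53100 (≈2.1460) theta=3349/8850 (≈0.3784)
Rounded to 4 decimal places: x = 2.1460

Answer: 2.1460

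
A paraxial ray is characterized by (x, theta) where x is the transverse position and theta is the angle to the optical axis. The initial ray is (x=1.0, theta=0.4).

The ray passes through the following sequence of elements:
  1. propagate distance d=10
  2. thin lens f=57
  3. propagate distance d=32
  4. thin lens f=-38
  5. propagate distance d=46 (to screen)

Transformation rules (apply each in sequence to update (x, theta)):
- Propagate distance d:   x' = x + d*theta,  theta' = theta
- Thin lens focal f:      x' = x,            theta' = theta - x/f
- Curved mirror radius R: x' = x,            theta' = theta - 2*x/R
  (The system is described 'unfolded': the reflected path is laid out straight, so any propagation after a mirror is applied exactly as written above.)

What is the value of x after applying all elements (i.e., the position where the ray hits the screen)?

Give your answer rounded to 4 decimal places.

Answer: 47.5073

Derivation:
Initial: x=1.0000 theta=0.4000
After 1 (propagate distance d=10): x=5.0000 theta=0.4000
After 2 (thin lens f=57): x=5.0000 theta=89/285 (≈0.3123)
After 3 (propagate distance d=32): x=4273/285 (≈14.9930) theta=89/285 (≈0.3123)
After 4 (thin lens f=-38): x=4273/285 (≈14.9930) theta=1531/2166 (≈0.7068)
After 5 (propagate distance d=46 (to screen)): x=257252/5415 (≈47.5073) theta=1531/2166 (≈0.7068)
Rounded to 4 decimal places: x = 47.5073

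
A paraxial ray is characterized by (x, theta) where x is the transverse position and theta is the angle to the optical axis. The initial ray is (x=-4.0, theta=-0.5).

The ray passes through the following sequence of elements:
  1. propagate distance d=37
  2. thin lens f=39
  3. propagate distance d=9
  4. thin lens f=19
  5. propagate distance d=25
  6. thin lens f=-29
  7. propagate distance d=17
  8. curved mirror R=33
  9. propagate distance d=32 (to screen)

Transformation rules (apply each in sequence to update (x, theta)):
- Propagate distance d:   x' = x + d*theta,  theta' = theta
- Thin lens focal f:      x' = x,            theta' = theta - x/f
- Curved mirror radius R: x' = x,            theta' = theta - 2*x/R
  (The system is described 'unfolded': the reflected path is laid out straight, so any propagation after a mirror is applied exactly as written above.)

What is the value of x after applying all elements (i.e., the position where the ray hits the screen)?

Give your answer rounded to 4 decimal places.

Initial: x=-4.0000 theta=-0.5000
After 1 (propagate distance d=37): x=-22.5000 theta=-0.5000
After 2 (thin lens f=39): x=-22.5000 theta=1/13 (≈0.0769)
After 3 (propagate distance d=9): x=-567/26 (≈-21.8077) theta=1/13 (≈0.0769)
After 4 (thin lens f=19): x=-567/26 (≈-21.8077) theta=605/494 (≈1.2247)
After 5 (propagate distance d=25): x=2176/247 (≈8.8097) theta=605/494 (≈1.2247)
After 6 (thin lens f=-29): x=2176/247 (≈8.8097) theta=21897/14326 (≈1.5285)
After 7 (propagate distance d=17): x=498457/14326 (≈34.7939) theta=21897/14326 (≈1.5285)
After 8 (curved mirror R=33): x=498457/14326 (≈34.7939) theta=-21101/36366 (≈-0.5802)
After 9 (propagate distance d=32 (to screen)): x=7671065/472758 (≈16.2262) theta=-21101/36366 (≈-0.5802)
Rounded to 4 decimal places: x = 16.2262

Answer: 16.2262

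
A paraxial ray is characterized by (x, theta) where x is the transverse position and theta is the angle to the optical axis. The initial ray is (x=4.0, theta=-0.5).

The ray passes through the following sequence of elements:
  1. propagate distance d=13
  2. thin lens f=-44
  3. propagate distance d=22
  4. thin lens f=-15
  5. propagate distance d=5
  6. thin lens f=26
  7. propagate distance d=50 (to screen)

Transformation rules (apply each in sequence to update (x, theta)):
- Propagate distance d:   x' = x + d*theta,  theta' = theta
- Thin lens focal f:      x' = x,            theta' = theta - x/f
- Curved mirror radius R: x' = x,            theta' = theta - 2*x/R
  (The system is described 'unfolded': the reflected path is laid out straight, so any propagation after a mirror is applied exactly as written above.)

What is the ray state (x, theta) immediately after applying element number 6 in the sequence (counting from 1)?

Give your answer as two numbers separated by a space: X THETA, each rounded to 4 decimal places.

Initial: x=4.0000 theta=-0.5000
After 1 (propagate distance d=13): x=-2.5000 theta=-0.5000
After 2 (thin lens f=-44): x=-2.5000 theta=-49/88 (≈-0.5568)
After 3 (propagate distance d=22): x=-14.7500 theta=-49/88 (≈-0.5568)
After 4 (thin lens f=-15): x=-14.7500 theta=-2033/1320 (≈-1.5402)
After 5 (propagate distance d=5): x=-5927/264 (≈-22.4508) theta=-2033/1320 (≈-1.5402)
After 6 (thin lens f=26): x=-5927/264 (≈-22.4508) theta=-7741/11440 (≈-0.6767)
Rounded to 4 decimal places: x = -22.4508, theta = -0.6767

Answer: -22.4508 -0.6767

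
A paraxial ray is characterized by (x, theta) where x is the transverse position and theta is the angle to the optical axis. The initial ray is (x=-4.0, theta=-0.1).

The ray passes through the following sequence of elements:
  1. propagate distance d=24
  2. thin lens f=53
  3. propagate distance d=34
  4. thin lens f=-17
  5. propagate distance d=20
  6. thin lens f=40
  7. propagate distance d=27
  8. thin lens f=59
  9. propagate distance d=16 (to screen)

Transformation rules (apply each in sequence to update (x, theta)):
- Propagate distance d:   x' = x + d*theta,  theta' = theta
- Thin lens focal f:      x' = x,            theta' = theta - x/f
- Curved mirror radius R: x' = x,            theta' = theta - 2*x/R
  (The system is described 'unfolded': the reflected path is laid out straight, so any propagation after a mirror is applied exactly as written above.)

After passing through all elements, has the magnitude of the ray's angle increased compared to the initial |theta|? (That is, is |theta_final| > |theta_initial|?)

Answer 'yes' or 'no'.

Initial: x=-4.0000 theta=-0.1000
After 1 (propagate distance d=24): x=-6.4000 theta=-0.1000
After 2 (thin lens f=53): x=-6.4000 theta=11/530 (≈0.0208)
After 3 (propagate distance d=34): x=-1509/265 (≈-5.6943) theta=11/530 (≈0.0208)
After 4 (thin lens f=-17): x=-1509/265 (≈-5.6943) theta=-2831/9010 (≈-0.3142)
After 5 (propagate distance d=20): x=-53963/4505 (≈-11.9785) theta=-2831/9010 (≈-0.3142)
After 6 (thin lens f=40): x=-53963/4505 (≈-11.9785) theta=-2657/180200 (≈-0.0147)
After 7 (propagate distance d=27): x=-2230259/180200 (≈-12.3766) theta=-2657/180200 (≈-0.0147)
After 8 (thin lens f=59): x=-2230259/180200 (≈-12.3766) theta=4393/22525 (≈0.1950)
After 9 (propagate distance d=16 (to screen)): x=-19623/2120 (≈-9.2561) theta=4393/22525 (≈0.1950)
|theta_initial|=0.1000 |theta_final|=4393/22525 (≈0.1950) -> increased

Answer: yes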